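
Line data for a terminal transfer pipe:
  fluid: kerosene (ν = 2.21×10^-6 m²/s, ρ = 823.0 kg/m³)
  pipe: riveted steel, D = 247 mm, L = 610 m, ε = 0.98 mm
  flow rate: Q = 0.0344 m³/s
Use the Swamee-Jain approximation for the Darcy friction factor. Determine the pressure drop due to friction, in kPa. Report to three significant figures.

V = 4Q/(πD²) = 4·0.0344/(π·0.247²) = 0.7179 m/s
Re = VD/ν = 0.7179·0.247/2.21×10^-6 = 8.02×10^4 → turbulent
ε/D = 0.98/247 = 0.00397
Swamee-Jain: f = 0.02997
h_f = f(L/D)V²/(2g) = 0.02997·(610/0.247)·0.7179²/(2·9.81) = 1.944 m
Δp = ρg·h_f = 823.0·9.81·1.944 = 15.70 kPa

Δp ≈ 15.7 kPa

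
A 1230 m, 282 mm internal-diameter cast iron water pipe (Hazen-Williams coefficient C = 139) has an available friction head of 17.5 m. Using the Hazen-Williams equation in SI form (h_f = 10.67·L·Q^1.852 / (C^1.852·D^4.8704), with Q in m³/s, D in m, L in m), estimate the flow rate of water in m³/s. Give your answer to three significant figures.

Rearranging: Q = [h_f·C^1.852·D^4.8704 / (10.67·L)]^(1/1.852)
Q = [17.5·139^1.852·0.282^4.8704 / (10.67·1230)]^0.540 = 0.1396 m³/s

Q ≈ 0.140 m³/s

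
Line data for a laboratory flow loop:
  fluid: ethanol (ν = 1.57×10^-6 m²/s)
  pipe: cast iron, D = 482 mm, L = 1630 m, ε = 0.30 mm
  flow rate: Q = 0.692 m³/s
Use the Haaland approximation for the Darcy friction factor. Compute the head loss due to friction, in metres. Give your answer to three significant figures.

h_f ≈ 44.4 m

V = 4Q/(πD²) = 4·0.692/(π·0.482²) = 3.792 m/s
Re = VD/ν = 3.792·0.482/1.57×10^-6 = 1.16×10^6 → turbulent
ε/D = 0.30/482 = 6.22×10^-4
Haaland: f = 0.01791
h_f = f(L/D)V²/(2g) = 0.01791·(1630/0.482)·3.792²/(2·9.81) = 44.40 m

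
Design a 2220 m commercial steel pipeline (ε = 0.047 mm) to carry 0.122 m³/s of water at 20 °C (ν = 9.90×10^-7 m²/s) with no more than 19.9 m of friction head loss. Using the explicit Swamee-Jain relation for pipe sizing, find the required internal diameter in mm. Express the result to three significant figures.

Swamee-Jain (Type III): D = 0.66·[ε^1.25·(LQ²/(gh_f))^4.75 + ν·Q^9.4·(L/(gh_f))^5.2]^0.04
LQ²/(gh_f) = 0.1693; L/(gh_f) = 11.37
Term 1 = ε^1.25·(…)^4.75 = 8.43×10^-10; Term 2 = ν·Q^9.4·(…)^5.2 = 7.90×10^-10
D = 0.66·(8.43×10^-10 + 7.90×10^-10)^0.04 = 0.2938 m = 294 mm
Check: V = 1.80 m/s, Re = 5.34×10^5, f = 0.01503, h_f = 18.7 m ≈ 19.9 m ✓

D ≈ 294 mm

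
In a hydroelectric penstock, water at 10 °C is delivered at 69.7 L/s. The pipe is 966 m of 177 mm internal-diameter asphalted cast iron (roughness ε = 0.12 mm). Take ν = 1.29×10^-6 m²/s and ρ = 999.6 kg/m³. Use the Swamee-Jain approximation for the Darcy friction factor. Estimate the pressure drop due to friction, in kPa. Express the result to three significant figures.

Δp ≈ 416 kPa

V = 4Q/(πD²) = 4·0.0697/(π·0.177²) = 2.833 m/s
Re = VD/ν = 2.833·0.177/1.29×10^-6 = 3.89×10^5 → turbulent
ε/D = 0.12/177 = 6.78×10^-4
Swamee-Jain: f = 0.01902
h_f = f(L/D)V²/(2g) = 0.01902·(966/0.177)·2.833²/(2·9.81) = 42.45 m
Δp = ρg·h_f = 999.6·9.81·42.45 = 416.2 kPa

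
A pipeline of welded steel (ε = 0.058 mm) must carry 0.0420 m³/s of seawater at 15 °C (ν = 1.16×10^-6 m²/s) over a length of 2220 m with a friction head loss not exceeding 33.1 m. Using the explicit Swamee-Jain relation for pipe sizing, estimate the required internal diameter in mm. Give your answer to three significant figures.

Swamee-Jain (Type III): D = 0.66·[ε^1.25·(LQ²/(gh_f))^4.75 + ν·Q^9.4·(L/(gh_f))^5.2]^0.04
LQ²/(gh_f) = 0.01206; L/(gh_f) = 6.837
Term 1 = ε^1.25·(…)^4.75 = 3.90×10^-15; Term 2 = ν·Q^9.4·(…)^5.2 = 2.91×10^-15
D = 0.66·(3.90×10^-15 + 2.91×10^-15)^0.04 = 0.1790 m = 179 mm
Check: V = 1.67 m/s, Re = 2.58×10^5, f = 0.01747, h_f = 30.8 m ≈ 33.1 m ✓

D ≈ 179 mm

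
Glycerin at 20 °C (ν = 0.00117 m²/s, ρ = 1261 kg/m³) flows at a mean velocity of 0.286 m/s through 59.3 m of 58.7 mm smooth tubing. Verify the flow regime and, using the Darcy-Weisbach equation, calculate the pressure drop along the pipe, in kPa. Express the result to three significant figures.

Re = VD/ν = 0.286·0.05870/0.00117 = 14.3 → laminar (Re < 2300)
f = 64/Re = 4.460
h_f = f(L/D)V²/(2g) = 4.460·(59.3/0.05870)·0.286²/(2·9.81) = 18.79 m
Δp = ρg·h_f = 1261·9.81·18.79 = 232.4 kPa

Δp ≈ 232 kPa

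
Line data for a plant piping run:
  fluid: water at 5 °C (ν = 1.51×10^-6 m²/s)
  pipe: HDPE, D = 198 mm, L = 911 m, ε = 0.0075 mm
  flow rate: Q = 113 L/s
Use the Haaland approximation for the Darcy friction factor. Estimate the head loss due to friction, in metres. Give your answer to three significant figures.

h_f ≈ 43.0 m

V = 4Q/(πD²) = 4·0.113/(π·0.198²) = 3.670 m/s
Re = VD/ν = 3.670·0.198/1.51×10^-6 = 4.81×10^5 → turbulent
ε/D = 0.0075/198 = 3.79×10^-5
Haaland: f = 0.01360
h_f = f(L/D)V²/(2g) = 0.01360·(911/0.198)·3.670²/(2·9.81) = 42.96 m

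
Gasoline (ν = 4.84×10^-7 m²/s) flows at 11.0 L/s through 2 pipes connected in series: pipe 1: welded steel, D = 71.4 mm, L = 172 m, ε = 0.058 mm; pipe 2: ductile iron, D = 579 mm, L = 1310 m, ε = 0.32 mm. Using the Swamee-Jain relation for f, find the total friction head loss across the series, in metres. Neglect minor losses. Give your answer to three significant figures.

Pipe 1: V = 2.747 m/s, Re = 4.05×10^5, ε/D = 8.12×10^-4, f = 0.01965, h_1 = f(L/D)V²/2g = 18.21 m
Pipe 2: V = 0.04178 m/s, Re = 5.00×10^4, ε/D = 5.53×10^-4, f = 0.02280, h_2 = f(L/D)V²/2g = 0.004589 m
Series → Q common, losses add: H = Σh = 18.21 m

H ≈ 18.2 m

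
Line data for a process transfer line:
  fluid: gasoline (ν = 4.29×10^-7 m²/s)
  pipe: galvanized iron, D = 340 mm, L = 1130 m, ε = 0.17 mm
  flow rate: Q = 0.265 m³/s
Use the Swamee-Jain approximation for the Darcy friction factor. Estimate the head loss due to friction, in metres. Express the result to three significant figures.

V = 4Q/(πD²) = 4·0.265/(π·0.340²) = 2.919 m/s
Re = VD/ν = 2.919·0.340/4.29×10^-7 = 2.31×10^6 → turbulent
ε/D = 0.17/340 = 5.00×10^-4
Swamee-Jain: f = 0.01699
h_f = f(L/D)V²/(2g) = 0.01699·(1130/0.340)·2.919²/(2·9.81) = 24.52 m

h_f ≈ 24.5 m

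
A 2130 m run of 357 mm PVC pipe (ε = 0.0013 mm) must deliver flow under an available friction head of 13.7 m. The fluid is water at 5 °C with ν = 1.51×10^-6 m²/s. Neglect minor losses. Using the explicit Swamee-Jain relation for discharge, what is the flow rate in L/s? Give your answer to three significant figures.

Q ≈ 182 L/s

Swamee-Jain (Type II): Q = -0.965·√(gD⁵h_f/L)·ln[ε/(3.7D) + √(3.17ν²L/(gD³h_f))]
√(gD⁵h_f/L) = √(9.81·0.357⁵·13.7/2130) = 0.01913
ε/(3.7D) = 9.84×10^-7; √(3.17ν²L/(gD³h_f)) = 5.02×10^-5
Q = -0.965·0.01913·ln(5.116×10^-5) = 0.1824 m³/s
Check: V = 1.82 m/s, Re = 4.31×10^5, f = 0.01350, h_f = 13.6 m ≈ 13.7 m ✓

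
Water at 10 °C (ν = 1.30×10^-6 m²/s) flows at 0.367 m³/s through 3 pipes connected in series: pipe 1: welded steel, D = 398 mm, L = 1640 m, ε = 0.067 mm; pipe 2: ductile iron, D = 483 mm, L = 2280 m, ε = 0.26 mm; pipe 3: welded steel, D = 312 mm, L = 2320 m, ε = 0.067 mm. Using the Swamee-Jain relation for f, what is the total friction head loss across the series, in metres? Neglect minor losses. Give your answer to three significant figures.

H ≈ 173 m

Pipe 1: V = 2.950 m/s, Re = 9.03×10^5, ε/D = 1.68×10^-4, f = 0.01451, h_1 = f(L/D)V²/2g = 26.51 m
Pipe 2: V = 2.003 m/s, Re = 7.44×10^5, ε/D = 5.38×10^-4, f = 0.01772, h_2 = f(L/D)V²/2g = 17.10 m
Pipe 3: V = 4.800 m/s, Re = 1.15×10^6, ε/D = 2.15×10^-4, f = 0.01482, h_3 = f(L/D)V²/2g = 129.4 m
Series → Q common, losses add: H = Σh = 173.0 m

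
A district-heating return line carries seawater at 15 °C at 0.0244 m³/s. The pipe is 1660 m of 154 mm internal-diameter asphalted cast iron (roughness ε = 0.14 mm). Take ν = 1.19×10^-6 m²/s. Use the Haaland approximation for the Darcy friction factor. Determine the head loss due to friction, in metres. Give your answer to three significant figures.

V = 4Q/(πD²) = 4·0.0244/(π·0.154²) = 1.310 m/s
Re = VD/ν = 1.310·0.154/1.19×10^-6 = 1.70×10^5 → turbulent
ε/D = 0.14/154 = 9.09×10^-4
Haaland: f = 0.02075
h_f = f(L/D)V²/(2g) = 0.02075·(1660/0.154)·1.310²/(2·9.81) = 19.57 m

h_f ≈ 19.6 m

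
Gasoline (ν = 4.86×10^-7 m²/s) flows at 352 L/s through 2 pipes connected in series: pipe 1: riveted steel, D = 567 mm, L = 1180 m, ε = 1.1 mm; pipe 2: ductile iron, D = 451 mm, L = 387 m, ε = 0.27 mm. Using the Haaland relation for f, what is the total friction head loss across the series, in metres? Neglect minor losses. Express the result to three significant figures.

Pipe 1: V = 1.394 m/s, Re = 1.63×10^6, ε/D = 0.00194, f = 0.02338, h_1 = f(L/D)V²/2g = 4.820 m
Pipe 2: V = 2.203 m/s, Re = 2.04×10^6, ε/D = 5.99×10^-4, f = 0.01762, h_2 = f(L/D)V²/2g = 3.742 m
Series → Q common, losses add: H = Σh = 8.562 m

H ≈ 8.56 m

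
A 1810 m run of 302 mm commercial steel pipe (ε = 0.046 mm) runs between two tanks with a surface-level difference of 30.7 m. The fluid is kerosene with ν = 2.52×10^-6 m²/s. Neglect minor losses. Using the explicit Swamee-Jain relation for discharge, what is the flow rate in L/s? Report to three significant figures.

Swamee-Jain (Type II): Q = -0.965·√(gD⁵h_f/L)·ln[ε/(3.7D) + √(3.17ν²L/(gD³h_f))]
√(gD⁵h_f/L) = √(9.81·0.302⁵·30.7/1810) = 0.02044
ε/(3.7D) = 4.12×10^-5; √(3.17ν²L/(gD³h_f)) = 6.63×10^-5
Q = -0.965·0.02044·ln(1.074×10^-4) = 0.1803 m³/s
Check: V = 2.52 m/s, Re = 3.02×10^5, f = 0.01590, h_f = 30.8 m ≈ 30.7 m ✓

Q ≈ 180 L/s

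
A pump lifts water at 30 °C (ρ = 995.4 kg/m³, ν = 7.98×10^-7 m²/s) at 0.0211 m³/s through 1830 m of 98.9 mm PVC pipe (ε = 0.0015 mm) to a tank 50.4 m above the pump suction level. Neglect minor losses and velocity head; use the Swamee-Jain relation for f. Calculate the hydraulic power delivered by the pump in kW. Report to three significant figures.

P_hyd ≈ 31.2 kW

V = 4Q/(πD²) = 2.747 m/s; Re = 3.40×10^5; ε/D = 1.52×10^-5; f = 0.01423
h_f = f(L/D)V²/2g = 101.3 m
Total head H = z + h_f = 50.4 + 101.3 = 151.7 m
P_hyd = ρgQH = 995.4·9.81·0.0211·151.7 = 31.25 kW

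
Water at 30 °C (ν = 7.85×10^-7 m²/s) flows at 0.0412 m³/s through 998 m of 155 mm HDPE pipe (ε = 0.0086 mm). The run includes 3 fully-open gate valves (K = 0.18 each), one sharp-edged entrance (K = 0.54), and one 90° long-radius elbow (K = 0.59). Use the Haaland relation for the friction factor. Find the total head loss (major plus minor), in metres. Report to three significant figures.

V = 4Q/(πD²) = 2.183 m/s; V²/2g = 0.2430 m
Re = 4.31×10^5, ε/D = 5.55×10^-5 → f = 0.01403 (Haaland)
Major: h_f = f(L/D)·V²/2g = 0.01403·6439·0.2430 = 21.95 m
Minor: ΣK = 1.67; h_m = ΣK·V²/2g = 0.4058 m
Total H_L = 21.95 + 0.4058 = 22.36 m

H_L ≈ 22.4 m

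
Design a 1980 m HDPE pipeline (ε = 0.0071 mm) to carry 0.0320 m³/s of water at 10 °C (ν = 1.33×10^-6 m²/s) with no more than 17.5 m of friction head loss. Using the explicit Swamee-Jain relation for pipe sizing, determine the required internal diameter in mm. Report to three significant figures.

D ≈ 176 mm

Swamee-Jain (Type III): D = 0.66·[ε^1.25·(LQ²/(gh_f))^4.75 + ν·Q^9.4·(L/(gh_f))^5.2]^0.04
LQ²/(gh_f) = 0.01181; L/(gh_f) = 11.53
Term 1 = ε^1.25·(…)^4.75 = 2.55×10^-16; Term 2 = ν·Q^9.4·(…)^5.2 = 3.93×10^-15
D = 0.66·(2.55×10^-16 + 3.93×10^-15)^0.04 = 0.1756 m = 176 mm
Check: V = 1.32 m/s, Re = 1.74×10^5, f = 0.01629, h_f = 16.4 m ≈ 17.5 m ✓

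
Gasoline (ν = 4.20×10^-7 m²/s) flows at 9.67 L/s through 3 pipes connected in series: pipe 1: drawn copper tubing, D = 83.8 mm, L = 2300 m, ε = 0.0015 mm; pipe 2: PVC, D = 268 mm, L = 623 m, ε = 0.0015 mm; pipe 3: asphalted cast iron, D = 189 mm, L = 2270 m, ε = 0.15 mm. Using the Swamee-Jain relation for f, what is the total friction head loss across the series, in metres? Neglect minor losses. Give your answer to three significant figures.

Pipe 1: V = 1.753 m/s, Re = 3.50×10^5, ε/D = 1.79×10^-5, f = 0.01420, h_1 = f(L/D)V²/2g = 61.05 m
Pipe 2: V = 0.1714 m/s, Re = 1.09×10^5, ε/D = 5.60×10^-6, f = 0.01757, h_2 = f(L/D)V²/2g = 0.06117 m
Pipe 3: V = 0.3447 m/s, Re = 1.55×10^5, ε/D = 7.94×10^-4, f = 0.02073, h_3 = f(L/D)V²/2g = 1.508 m
Series → Q common, losses add: H = Σh = 62.62 m

H ≈ 62.6 m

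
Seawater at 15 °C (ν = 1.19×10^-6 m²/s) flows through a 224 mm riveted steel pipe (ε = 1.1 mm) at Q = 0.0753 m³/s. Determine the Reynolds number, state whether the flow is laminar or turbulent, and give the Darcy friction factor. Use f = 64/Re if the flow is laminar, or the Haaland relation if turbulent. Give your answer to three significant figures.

Re ≈ 3.60×10^5; turbulent; f ≈ 0.0305

V = 4Q/(πD²) = 1.911 m/s
Re = VD/ν = 1.911·0.224/1.19×10^-6 = 3.60×10^5
Re > 4000 → turbulent; ε/D = 0.00491
Haaland: f = 0.03051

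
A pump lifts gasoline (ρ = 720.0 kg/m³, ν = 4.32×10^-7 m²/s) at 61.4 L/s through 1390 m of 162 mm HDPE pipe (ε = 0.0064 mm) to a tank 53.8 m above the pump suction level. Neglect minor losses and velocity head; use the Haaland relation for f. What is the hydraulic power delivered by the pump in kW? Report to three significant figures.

P_hyd ≈ 43.8 kW

V = 4Q/(πD²) = 2.979 m/s; Re = 1.12×10^6; ε/D = 3.95×10^-5; f = 0.01217
h_f = f(L/D)V²/2g = 47.23 m
Total head H = z + h_f = 53.8 + 47.23 = 101.0 m
P_hyd = ρgQH = 720.0·9.81·0.0614·101.0 = 43.81 kW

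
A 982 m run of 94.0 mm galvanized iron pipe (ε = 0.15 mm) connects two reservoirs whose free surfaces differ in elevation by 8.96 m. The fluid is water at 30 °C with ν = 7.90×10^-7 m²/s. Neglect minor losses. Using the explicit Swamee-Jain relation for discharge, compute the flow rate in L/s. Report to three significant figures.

Swamee-Jain (Type II): Q = -0.965·√(gD⁵h_f/L)·ln[ε/(3.7D) + √(3.17ν²L/(gD³h_f))]
√(gD⁵h_f/L) = √(9.81·0.0940⁵·8.96/982) = 8.105×10^-4
ε/(3.7D) = 4.31×10^-4; √(3.17ν²L/(gD³h_f)) = 1.63×10^-4
Q = -0.965·8.105×10^-4·ln(5.944×10^-4) = 0.005810 m³/s
Check: V = 0.837 m/s, Re = 9.96×10^4, f = 0.02423, h_f = 9.04 m ≈ 8.96 m ✓

Q ≈ 5.81 L/s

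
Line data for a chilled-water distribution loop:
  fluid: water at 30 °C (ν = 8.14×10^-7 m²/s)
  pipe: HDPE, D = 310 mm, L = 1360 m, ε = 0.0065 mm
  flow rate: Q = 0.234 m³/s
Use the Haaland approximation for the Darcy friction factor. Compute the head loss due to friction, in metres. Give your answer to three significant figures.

h_f ≈ 25.2 m

V = 4Q/(πD²) = 4·0.234/(π·0.310²) = 3.100 m/s
Re = VD/ν = 3.100·0.310/8.14×10^-7 = 1.18×10^6 → turbulent
ε/D = 0.0065/310 = 2.10×10^-5
Haaland: f = 0.01171
h_f = f(L/D)V²/(2g) = 0.01171·(1360/0.310)·3.100²/(2·9.81) = 25.17 m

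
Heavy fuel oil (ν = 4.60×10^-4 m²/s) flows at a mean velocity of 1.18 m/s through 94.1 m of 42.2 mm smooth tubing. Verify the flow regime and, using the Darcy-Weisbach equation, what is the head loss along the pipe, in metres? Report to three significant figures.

h_f ≈ 93.6 m

Re = VD/ν = 1.18·0.04220/4.60×10^-4 = 108 → laminar (Re < 2300)
f = 64/Re = 0.5912
h_f = f(L/D)V²/(2g) = 0.5912·(94.1/0.04220)·1.18²/(2·9.81) = 93.56 m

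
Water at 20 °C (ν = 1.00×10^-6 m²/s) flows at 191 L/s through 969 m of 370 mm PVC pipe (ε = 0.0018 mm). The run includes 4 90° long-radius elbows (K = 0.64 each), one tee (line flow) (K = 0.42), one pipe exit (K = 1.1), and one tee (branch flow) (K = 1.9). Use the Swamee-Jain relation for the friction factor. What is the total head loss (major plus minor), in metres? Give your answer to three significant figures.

H_L ≈ 6.26 m

V = 4Q/(πD²) = 1.776 m/s; V²/2g = 0.1608 m
Re = 6.57×10^5, ε/D = 4.86×10^-6 → f = 0.01257 (Swamee-Jain)
Major: h_f = f(L/D)·V²/2g = 0.01257·2619·0.1608 = 5.293 m
Minor: ΣK = 5.98; h_m = ΣK·V²/2g = 0.9618 m
Total H_L = 5.293 + 0.9618 = 6.255 m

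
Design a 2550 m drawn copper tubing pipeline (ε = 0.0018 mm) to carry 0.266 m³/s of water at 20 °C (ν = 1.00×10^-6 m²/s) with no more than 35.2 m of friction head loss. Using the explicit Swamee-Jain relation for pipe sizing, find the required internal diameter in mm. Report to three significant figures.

Swamee-Jain (Type III): D = 0.66·[ε^1.25·(LQ²/(gh_f))^4.75 + ν·Q^9.4·(L/(gh_f))^5.2]^0.04
LQ²/(gh_f) = 0.5225; L/(gh_f) = 7.385
Term 1 = ε^1.25·(…)^4.75 = 3.02×10^-9; Term 2 = ν·Q^9.4·(…)^5.2 = 1.29×10^-7
D = 0.66·(3.02×10^-9 + 1.29×10^-7)^0.04 = 0.3502 m = 350 mm
Check: V = 2.76 m/s, Re = 9.67×10^5, f = 0.01180, h_f = 33.4 m ≈ 35.2 m ✓

D ≈ 350 mm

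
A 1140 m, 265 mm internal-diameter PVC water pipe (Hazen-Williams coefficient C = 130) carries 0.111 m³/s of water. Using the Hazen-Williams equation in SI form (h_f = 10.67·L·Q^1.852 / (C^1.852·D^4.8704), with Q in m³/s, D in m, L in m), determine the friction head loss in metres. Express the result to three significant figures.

h_f = 10.67·1140·0.111^1.852 / (130^1.852·0.265^4.8704) = 16.26 m

h_f ≈ 16.3 m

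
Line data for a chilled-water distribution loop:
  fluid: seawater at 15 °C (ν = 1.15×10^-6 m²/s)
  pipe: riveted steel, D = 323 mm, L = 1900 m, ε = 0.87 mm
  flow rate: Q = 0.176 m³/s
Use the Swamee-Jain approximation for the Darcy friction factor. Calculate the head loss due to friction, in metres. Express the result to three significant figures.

h_f ≈ 35.6 m

V = 4Q/(πD²) = 4·0.176/(π·0.323²) = 2.148 m/s
Re = VD/ν = 2.148·0.323/1.15×10^-6 = 6.03×10^5 → turbulent
ε/D = 0.87/323 = 0.00269
Swamee-Jain: f = 0.02573
h_f = f(L/D)V²/(2g) = 0.02573·(1900/0.323)·2.148²/(2·9.81) = 35.59 m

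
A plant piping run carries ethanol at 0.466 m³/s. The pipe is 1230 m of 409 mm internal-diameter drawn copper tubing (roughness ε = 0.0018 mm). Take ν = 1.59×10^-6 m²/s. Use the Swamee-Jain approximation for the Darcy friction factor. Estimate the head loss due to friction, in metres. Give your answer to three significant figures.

h_f ≈ 22.9 m

V = 4Q/(πD²) = 4·0.466/(π·0.409²) = 3.547 m/s
Re = VD/ν = 3.547·0.409/1.59×10^-6 = 9.12×10^5 → turbulent
ε/D = 0.0018/409 = 4.40×10^-6
Swamee-Jain: f = 0.01189
h_f = f(L/D)V²/(2g) = 0.01189·(1230/0.409)·3.547²/(2·9.81) = 22.93 m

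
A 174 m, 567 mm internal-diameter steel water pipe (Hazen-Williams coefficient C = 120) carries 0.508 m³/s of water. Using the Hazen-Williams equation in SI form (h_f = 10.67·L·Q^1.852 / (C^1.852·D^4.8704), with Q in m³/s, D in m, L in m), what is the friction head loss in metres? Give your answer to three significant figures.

h_f = 10.67·174·0.508^1.852 / (120^1.852·0.567^4.8704) = 1.184 m

h_f ≈ 1.18 m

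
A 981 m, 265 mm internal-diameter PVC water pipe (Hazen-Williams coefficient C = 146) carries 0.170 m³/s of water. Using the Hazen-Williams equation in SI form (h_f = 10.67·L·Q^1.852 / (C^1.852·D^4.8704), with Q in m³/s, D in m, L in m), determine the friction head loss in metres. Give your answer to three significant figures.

h_f ≈ 24.8 m

h_f = 10.67·981·0.170^1.852 / (146^1.852·0.265^4.8704) = 24.85 m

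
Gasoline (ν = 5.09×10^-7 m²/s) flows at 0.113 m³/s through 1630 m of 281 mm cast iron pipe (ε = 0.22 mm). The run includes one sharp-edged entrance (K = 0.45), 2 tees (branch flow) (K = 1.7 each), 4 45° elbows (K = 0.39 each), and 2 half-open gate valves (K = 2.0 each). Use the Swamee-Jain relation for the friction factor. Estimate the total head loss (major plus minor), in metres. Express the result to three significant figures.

V = 4Q/(πD²) = 1.822 m/s; V²/2g = 0.1692 m
Re = 1.01×10^6, ε/D = 7.83×10^-4 → f = 0.01897 (Swamee-Jain)
Major: h_f = f(L/D)·V²/2g = 0.01897·5801·0.1692 = 18.62 m
Minor: ΣK = 9.41; h_m = ΣK·V²/2g = 1.592 m
Total H_L = 18.62 + 1.592 = 20.21 m

H_L ≈ 20.2 m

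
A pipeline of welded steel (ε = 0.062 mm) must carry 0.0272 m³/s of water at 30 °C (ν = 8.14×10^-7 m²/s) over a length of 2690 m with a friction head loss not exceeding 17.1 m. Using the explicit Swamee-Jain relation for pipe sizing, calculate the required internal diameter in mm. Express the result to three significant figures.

Swamee-Jain (Type III): D = 0.66·[ε^1.25·(LQ²/(gh_f))^4.75 + ν·Q^9.4·(L/(gh_f))^5.2]^0.04
LQ²/(gh_f) = 0.01186; L/(gh_f) = 16.04
Term 1 = ε^1.25·(…)^4.75 = 3.92×10^-15; Term 2 = ν·Q^9.4·(…)^5.2 = 2.90×10^-15
D = 0.66·(3.92×10^-15 + 2.90×10^-15)^0.04 = 0.1790 m = 179 mm
Check: V = 1.08 m/s, Re = 2.38×10^5, f = 0.01776, h_f = 15.9 m ≈ 17.1 m ✓

D ≈ 179 mm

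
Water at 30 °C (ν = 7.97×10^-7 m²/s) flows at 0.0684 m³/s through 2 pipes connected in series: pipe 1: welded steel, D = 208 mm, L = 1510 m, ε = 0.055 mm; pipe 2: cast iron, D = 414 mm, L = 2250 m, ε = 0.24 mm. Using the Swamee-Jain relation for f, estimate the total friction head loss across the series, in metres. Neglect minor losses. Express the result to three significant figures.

H ≈ 25.4 m

Pipe 1: V = 2.013 m/s, Re = 5.25×10^5, ε/D = 2.64×10^-4, f = 0.01602, h_1 = f(L/D)V²/2g = 24.03 m
Pipe 2: V = 0.5081 m/s, Re = 2.64×10^5, ε/D = 5.80×10^-4, f = 0.01893, h_2 = f(L/D)V²/2g = 1.354 m
Series → Q common, losses add: H = Σh = 25.38 m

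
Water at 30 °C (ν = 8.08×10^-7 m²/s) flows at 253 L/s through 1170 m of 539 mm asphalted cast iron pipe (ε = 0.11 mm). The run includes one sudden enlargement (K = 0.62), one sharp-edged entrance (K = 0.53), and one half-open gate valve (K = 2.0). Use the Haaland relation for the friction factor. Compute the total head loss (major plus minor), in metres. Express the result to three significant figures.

H_L ≈ 2.22 m

V = 4Q/(πD²) = 1.109 m/s; V²/2g = 0.06266 m
Re = 7.40×10^5, ε/D = 2.04×10^-4 → f = 0.01490 (Haaland)
Major: h_f = f(L/D)·V²/2g = 0.01490·2171·0.06266 = 2.027 m
Minor: ΣK = 3.15; h_m = ΣK·V²/2g = 0.1974 m
Total H_L = 2.027 + 0.1974 = 2.224 m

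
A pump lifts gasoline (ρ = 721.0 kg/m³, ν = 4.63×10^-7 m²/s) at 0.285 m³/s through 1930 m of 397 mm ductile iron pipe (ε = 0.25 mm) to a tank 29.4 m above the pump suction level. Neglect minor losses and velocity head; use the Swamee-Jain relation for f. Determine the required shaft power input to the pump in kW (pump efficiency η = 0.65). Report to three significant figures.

P_shaft ≈ 164 kW

V = 4Q/(πD²) = 2.302 m/s; Re = 1.97×10^6; ε/D = 6.30×10^-4; f = 0.01789
h_f = f(L/D)V²/2g = 23.49 m
Total head H = z + h_f = 29.4 + 23.49 = 52.89 m
P_hyd = ρgQH = 721.0·9.81·0.285·52.89 = 106.6 kW
P_shaft = P_hyd/η = 106.6/0.65 = 164.0 kW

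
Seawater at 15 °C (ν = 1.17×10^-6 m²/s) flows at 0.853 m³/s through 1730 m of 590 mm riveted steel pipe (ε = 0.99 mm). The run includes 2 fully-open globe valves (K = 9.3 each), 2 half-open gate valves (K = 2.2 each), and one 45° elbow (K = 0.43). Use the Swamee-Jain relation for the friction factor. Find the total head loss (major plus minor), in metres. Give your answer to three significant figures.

V = 4Q/(πD²) = 3.120 m/s; V²/2g = 0.4961 m
Re = 1.57×10^6, ε/D = 0.00168 → f = 0.02256 (Swamee-Jain)
Major: h_f = f(L/D)·V²/2g = 0.02256·2932·0.4961 = 32.82 m
Minor: ΣK = 23.4; h_m = ΣK·V²/2g = 11.62 m
Total H_L = 32.82 + 11.62 = 44.44 m

H_L ≈ 44.4 m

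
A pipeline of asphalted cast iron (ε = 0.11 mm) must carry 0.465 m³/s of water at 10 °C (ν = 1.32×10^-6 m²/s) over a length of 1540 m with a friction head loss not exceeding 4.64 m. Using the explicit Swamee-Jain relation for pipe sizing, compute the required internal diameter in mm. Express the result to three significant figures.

D ≈ 623 mm

Swamee-Jain (Type III): D = 0.66·[ε^1.25·(LQ²/(gh_f))^4.75 + ν·Q^9.4·(L/(gh_f))^5.2]^0.04
LQ²/(gh_f) = 7.315; L/(gh_f) = 33.83
Term 1 = ε^1.25·(…)^4.75 = 0.144; Term 2 = ν·Q^9.4·(…)^5.2 = 0.0885
D = 0.66·(0.144 + 0.0885)^0.04 = 0.6225 m = 623 mm
Check: V = 1.53 m/s, Re = 7.20×10^5, f = 0.01483, h_f = 4.36 m ≈ 4.64 m ✓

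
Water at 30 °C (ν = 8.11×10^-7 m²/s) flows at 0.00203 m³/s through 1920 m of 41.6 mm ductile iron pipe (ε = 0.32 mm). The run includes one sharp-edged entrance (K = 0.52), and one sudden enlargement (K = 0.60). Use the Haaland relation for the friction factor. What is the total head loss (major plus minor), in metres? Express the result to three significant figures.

H_L ≈ 187 m

V = 4Q/(πD²) = 1.494 m/s; V²/2g = 0.1137 m
Re = 7.66×10^4, ε/D = 0.00769 → f = 0.03567 (Haaland)
Major: h_f = f(L/D)·V²/2g = 0.03567·46154·0.1137 = 187.2 m
Minor: ΣK = 1.12; h_m = ΣK·V²/2g = 0.1273 m
Total H_L = 187.2 + 0.1273 = 187.3 m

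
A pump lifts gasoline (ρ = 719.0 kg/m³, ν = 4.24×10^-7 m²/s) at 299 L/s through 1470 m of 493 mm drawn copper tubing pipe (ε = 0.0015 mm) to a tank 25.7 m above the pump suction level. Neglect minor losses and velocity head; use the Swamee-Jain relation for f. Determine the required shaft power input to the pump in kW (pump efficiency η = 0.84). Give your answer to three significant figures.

P_shaft ≈ 74.5 kW

V = 4Q/(πD²) = 1.566 m/s; Re = 1.82×10^6; ε/D = 3.04×10^-6; f = 0.01063
h_f = f(L/D)V²/2g = 3.964 m
Total head H = z + h_f = 25.7 + 3.964 = 29.66 m
P_hyd = ρgQH = 719.0·9.81·0.299·29.66 = 62.56 kW
P_shaft = P_hyd/η = 62.56/0.84 = 74.48 kW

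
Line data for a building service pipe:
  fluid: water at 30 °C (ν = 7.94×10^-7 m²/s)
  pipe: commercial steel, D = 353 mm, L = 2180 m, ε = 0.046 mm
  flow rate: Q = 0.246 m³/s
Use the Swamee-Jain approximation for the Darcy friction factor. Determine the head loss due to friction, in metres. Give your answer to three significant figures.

h_f ≈ 27.5 m

V = 4Q/(πD²) = 4·0.246/(π·0.353²) = 2.514 m/s
Re = VD/ν = 2.514·0.353/7.94×10^-7 = 1.12×10^6 → turbulent
ε/D = 0.046/353 = 1.30×10^-4
Swamee-Jain: f = 0.01382
h_f = f(L/D)V²/(2g) = 0.01382·(2180/0.353)·2.514²/(2·9.81) = 27.49 m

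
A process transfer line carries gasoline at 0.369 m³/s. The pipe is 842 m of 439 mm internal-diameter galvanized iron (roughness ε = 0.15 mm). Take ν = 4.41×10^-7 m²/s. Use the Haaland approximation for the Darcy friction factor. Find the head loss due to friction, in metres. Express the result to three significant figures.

h_f ≈ 9.08 m

V = 4Q/(πD²) = 4·0.369/(π·0.439²) = 2.438 m/s
Re = VD/ν = 2.438·0.439/4.41×10^-7 = 2.43×10^6 → turbulent
ε/D = 0.15/439 = 3.42×10^-4
Haaland: f = 0.01564
h_f = f(L/D)V²/(2g) = 0.01564·(842/0.439)·2.438²/(2·9.81) = 9.085 m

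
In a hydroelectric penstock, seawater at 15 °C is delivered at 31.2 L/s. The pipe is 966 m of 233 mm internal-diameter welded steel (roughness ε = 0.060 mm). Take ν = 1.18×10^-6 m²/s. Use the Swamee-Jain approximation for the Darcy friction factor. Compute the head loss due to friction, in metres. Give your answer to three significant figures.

V = 4Q/(πD²) = 4·0.0312/(π·0.233²) = 0.7317 m/s
Re = VD/ν = 0.7317·0.233/1.18×10^-6 = 1.44×10^5 → turbulent
ε/D = 0.060/233 = 2.58×10^-4
Swamee-Jain: f = 0.01827
h_f = f(L/D)V²/(2g) = 0.01827·(966/0.233)·0.7317²/(2·9.81) = 2.067 m

h_f ≈ 2.07 m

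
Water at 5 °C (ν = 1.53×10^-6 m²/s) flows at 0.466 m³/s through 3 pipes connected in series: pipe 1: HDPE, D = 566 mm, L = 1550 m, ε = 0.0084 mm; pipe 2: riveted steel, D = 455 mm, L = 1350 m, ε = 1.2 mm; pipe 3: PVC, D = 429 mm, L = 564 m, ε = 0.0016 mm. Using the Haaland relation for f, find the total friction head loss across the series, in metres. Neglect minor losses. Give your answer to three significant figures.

Pipe 1: V = 1.852 m/s, Re = 6.85×10^5, ε/D = 1.48×10^-5, f = 0.01257, h_1 = f(L/D)V²/2g = 6.019 m
Pipe 2: V = 2.866 m/s, Re = 8.52×10^5, ε/D = 0.00264, f = 0.02545, h_2 = f(L/D)V²/2g = 31.61 m
Pipe 3: V = 3.224 m/s, Re = 9.04×10^5, ε/D = 3.73×10^-6, f = 0.01184, h_3 = f(L/D)V²/2g = 8.248 m
Series → Q common, losses add: H = Σh = 45.88 m

H ≈ 45.9 m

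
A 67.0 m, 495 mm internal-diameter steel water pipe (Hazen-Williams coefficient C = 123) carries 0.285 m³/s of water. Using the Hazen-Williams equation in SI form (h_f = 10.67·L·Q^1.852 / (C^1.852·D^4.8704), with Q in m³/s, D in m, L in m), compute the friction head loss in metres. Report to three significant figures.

h_f = 10.67·67.0·0.285^1.852 / (123^1.852·0.495^4.8704) = 0.2894 m

h_f ≈ 0.289 m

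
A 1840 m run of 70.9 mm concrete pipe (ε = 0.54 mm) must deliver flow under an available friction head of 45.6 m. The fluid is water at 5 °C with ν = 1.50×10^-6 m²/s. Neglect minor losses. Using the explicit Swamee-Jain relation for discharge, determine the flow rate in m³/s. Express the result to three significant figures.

Swamee-Jain (Type II): Q = -0.965·√(gD⁵h_f/L)·ln[ε/(3.7D) + √(3.17ν²L/(gD³h_f))]
√(gD⁵h_f/L) = √(9.81·0.0709⁵·45.6/1840) = 6.600×10^-4
ε/(3.7D) = 0.00206; √(3.17ν²L/(gD³h_f)) = 2.87×10^-4
Q = -0.965·6.600×10^-4·ln(0.002345) = 0.003856 m³/s
Check: V = 0.977 m/s, Re = 4.62×10^4, f = 0.03654, h_f = 46.1 m ≈ 45.6 m ✓

Q ≈ 0.00386 m³/s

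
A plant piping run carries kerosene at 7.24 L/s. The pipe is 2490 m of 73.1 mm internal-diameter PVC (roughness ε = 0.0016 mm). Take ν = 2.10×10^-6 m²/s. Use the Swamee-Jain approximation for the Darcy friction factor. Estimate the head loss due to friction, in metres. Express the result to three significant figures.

h_f ≈ 103 m

V = 4Q/(πD²) = 4·0.00724/(π·0.0731²) = 1.725 m/s
Re = VD/ν = 1.725·0.0731/2.10×10^-6 = 6.00×10^4 → turbulent
ε/D = 0.0016/73.1 = 2.19×10^-5
Swamee-Jain: f = 0.02003
h_f = f(L/D)V²/(2g) = 0.02003·(2490/0.0731)·1.725²/(2·9.81) = 103.5 m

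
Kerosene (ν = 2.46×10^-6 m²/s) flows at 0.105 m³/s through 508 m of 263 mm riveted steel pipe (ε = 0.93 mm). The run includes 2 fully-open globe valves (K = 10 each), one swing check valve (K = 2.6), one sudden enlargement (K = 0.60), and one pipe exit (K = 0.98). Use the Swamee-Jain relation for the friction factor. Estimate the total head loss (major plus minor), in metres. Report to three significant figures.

V = 4Q/(πD²) = 1.933 m/s; V²/2g = 0.1904 m
Re = 2.07×10^5, ε/D = 0.00354 → f = 0.02818 (Swamee-Jain)
Major: h_f = f(L/D)·V²/2g = 0.02818·1932·0.1904 = 10.36 m
Minor: ΣK = 24.2; h_m = ΣK·V²/2g = 4.604 m
Total H_L = 10.36 + 4.604 = 14.97 m

H_L ≈ 15.0 m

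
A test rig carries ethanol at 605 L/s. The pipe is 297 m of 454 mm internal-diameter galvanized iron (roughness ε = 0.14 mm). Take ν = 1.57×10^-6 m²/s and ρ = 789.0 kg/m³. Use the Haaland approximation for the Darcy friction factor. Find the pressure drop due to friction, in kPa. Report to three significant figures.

V = 4Q/(πD²) = 4·0.605/(π·0.454²) = 3.737 m/s
Re = VD/ν = 3.737·0.454/1.57×10^-6 = 1.08×10^6 → turbulent
ε/D = 0.14/454 = 3.08×10^-4
Haaland: f = 0.01563
h_f = f(L/D)V²/(2g) = 0.01563·(297/0.454)·3.737²/(2·9.81) = 7.281 m
Δp = ρg·h_f = 789.0·9.81·7.281 = 56.35 kPa

Δp ≈ 56.4 kPa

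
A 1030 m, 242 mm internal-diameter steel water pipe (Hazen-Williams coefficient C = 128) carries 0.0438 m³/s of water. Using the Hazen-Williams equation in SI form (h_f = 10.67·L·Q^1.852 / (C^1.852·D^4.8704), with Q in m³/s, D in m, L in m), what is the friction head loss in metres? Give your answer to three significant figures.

h_f ≈ 4.20 m

h_f = 10.67·1030·0.0438^1.852 / (128^1.852·0.242^4.8704) = 4.203 m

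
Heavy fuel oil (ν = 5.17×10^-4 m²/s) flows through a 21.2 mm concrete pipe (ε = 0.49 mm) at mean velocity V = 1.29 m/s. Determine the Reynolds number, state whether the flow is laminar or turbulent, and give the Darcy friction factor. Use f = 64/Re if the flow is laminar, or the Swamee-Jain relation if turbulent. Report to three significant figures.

Re = VD/ν = 1.290·0.0212/5.17×10^-4 = 52.9
Re < 2300 → laminar → f = 64/Re = 1.210

Re ≈ 52.9; laminar; f = 64/Re ≈ 1.21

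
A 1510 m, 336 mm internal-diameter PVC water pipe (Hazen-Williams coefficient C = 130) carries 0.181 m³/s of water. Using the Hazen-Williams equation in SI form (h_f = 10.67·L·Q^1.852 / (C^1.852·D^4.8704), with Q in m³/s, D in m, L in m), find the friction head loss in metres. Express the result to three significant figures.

h_f ≈ 16.8 m

h_f = 10.67·1510·0.181^1.852 / (130^1.852·0.336^4.8704) = 16.76 m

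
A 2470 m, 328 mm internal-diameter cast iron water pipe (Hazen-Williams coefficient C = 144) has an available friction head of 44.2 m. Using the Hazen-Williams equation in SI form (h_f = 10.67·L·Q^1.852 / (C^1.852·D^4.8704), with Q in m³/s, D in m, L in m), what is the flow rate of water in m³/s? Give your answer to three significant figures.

Rearranging: Q = [h_f·C^1.852·D^4.8704 / (10.67·L)]^(1/1.852)
Q = [44.2·144^1.852·0.328^4.8704 / (10.67·2470)]^0.540 = 0.2435 m³/s

Q ≈ 0.244 m³/s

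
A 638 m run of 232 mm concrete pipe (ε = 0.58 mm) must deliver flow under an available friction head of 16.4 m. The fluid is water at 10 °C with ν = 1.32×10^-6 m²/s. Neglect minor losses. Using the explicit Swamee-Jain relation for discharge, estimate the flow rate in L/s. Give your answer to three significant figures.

Swamee-Jain (Type II): Q = -0.965·√(gD⁵h_f/L)·ln[ε/(3.7D) + √(3.17ν²L/(gD³h_f))]
√(gD⁵h_f/L) = √(9.81·0.232⁵·16.4/638) = 0.01302
ε/(3.7D) = 6.76×10^-4; √(3.17ν²L/(gD³h_f)) = 4.19×10^-5
Q = -0.965·0.01302·ln(7.176×10^-4) = 0.09095 m³/s
Check: V = 2.15 m/s, Re = 3.78×10^5, f = 0.02541, h_f = 16.5 m ≈ 16.4 m ✓

Q ≈ 91.0 L/s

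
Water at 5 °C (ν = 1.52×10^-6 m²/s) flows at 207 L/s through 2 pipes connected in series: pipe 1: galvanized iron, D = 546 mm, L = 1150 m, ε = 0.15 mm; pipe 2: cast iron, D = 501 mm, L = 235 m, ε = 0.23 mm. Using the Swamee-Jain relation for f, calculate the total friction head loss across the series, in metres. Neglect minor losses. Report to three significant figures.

Pipe 1: V = 0.8841 m/s, Re = 3.18×10^5, ε/D = 2.75×10^-4, f = 0.01679, h_1 = f(L/D)V²/2g = 1.409 m
Pipe 2: V = 1.050 m/s, Re = 3.46×10^5, ε/D = 4.59×10^-4, f = 0.01791, h_2 = f(L/D)V²/2g = 0.4720 m
Series → Q common, losses add: H = Σh = 1.881 m

H ≈ 1.88 m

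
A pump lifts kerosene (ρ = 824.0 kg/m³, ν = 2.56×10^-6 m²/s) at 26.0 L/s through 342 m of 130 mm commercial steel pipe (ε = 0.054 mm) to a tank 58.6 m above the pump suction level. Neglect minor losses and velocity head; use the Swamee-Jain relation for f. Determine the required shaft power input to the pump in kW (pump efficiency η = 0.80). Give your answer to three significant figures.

V = 4Q/(πD²) = 1.959 m/s; Re = 9.95×10^4; ε/D = 4.15×10^-4; f = 0.02005
h_f = f(L/D)V²/2g = 10.32 m
Total head H = z + h_f = 58.6 + 10.32 = 68.92 m
P_hyd = ρgQH = 824.0·9.81·0.0260·68.92 = 14.48 kW
P_shaft = P_hyd/η = 14.48/0.80 = 18.11 kW

P_shaft ≈ 18.1 kW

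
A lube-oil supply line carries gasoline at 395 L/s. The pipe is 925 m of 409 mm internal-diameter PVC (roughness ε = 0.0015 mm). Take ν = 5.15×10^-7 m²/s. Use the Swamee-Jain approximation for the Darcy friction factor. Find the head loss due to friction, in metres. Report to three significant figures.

V = 4Q/(πD²) = 4·0.395/(π·0.409²) = 3.006 m/s
Re = VD/ν = 3.006·0.409/5.15×10^-7 = 2.39×10^6 → turbulent
ε/D = 0.0015/409 = 3.67×10^-6
Swamee-Jain: f = 0.01024
h_f = f(L/D)V²/(2g) = 0.01024·(925/0.409)·3.006²/(2·9.81) = 10.67 m

h_f ≈ 10.7 m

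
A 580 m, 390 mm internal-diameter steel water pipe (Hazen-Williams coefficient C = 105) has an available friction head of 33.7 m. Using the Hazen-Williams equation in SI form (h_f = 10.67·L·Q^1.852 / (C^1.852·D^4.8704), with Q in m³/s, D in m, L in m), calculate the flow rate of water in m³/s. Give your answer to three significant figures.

Q ≈ 0.529 m³/s

Rearranging: Q = [h_f·C^1.852·D^4.8704 / (10.67·L)]^(1/1.852)
Q = [33.7·105^1.852·0.390^4.8704 / (10.67·580)]^0.540 = 0.5288 m³/s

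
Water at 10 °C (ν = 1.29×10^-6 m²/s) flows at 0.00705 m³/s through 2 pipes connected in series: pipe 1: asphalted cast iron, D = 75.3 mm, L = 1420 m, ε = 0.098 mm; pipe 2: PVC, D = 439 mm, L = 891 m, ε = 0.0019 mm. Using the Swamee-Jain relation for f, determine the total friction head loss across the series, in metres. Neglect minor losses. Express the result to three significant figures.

H ≈ 56.6 m

Pipe 1: V = 1.583 m/s, Re = 9.24×10^4, ε/D = 0.00130, f = 0.02349, h_1 = f(L/D)V²/2g = 56.59 m
Pipe 2: V = 0.04658 m/s, Re = 1.59×10^4, ε/D = 4.33×10^-6, f = 0.02740, h_2 = f(L/D)V²/2g = 0.006149 m
Series → Q common, losses add: H = Σh = 56.59 m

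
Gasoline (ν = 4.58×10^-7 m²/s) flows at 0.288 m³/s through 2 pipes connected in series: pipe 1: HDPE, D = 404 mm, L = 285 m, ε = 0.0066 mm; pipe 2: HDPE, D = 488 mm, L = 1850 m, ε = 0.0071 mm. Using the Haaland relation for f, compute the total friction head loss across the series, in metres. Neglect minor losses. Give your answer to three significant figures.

Pipe 1: V = 2.247 m/s, Re = 1.98×10^6, ε/D = 1.63×10^-5, f = 0.01084, h_1 = f(L/D)V²/2g = 1.968 m
Pipe 2: V = 1.540 m/s, Re = 1.64×10^6, ε/D = 1.45×10^-5, f = 0.01106, h_2 = f(L/D)V²/2g = 5.065 m
Series → Q common, losses add: H = Σh = 7.033 m

H ≈ 7.03 m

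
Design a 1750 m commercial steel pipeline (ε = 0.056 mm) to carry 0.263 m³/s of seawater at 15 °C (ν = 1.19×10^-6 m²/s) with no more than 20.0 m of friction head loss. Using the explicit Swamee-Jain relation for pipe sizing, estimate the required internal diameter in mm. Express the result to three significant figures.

Swamee-Jain (Type III): D = 0.66·[ε^1.25·(LQ²/(gh_f))^4.75 + ν·Q^9.4·(L/(gh_f))^5.2]^0.04
LQ²/(gh_f) = 0.6170; L/(gh_f) = 8.919
Term 1 = ε^1.25·(…)^4.75 = 4.89×10^-7; Term 2 = ν·Q^9.4·(…)^5.2 = 3.67×10^-7
D = 0.66·(4.89×10^-7 + 3.67×10^-7)^0.04 = 0.3774 m = 377 mm
Check: V = 2.35 m/s, Re = 7.46×10^5, f = 0.01448, h_f = 18.9 m ≈ 20.0 m ✓

D ≈ 377 mm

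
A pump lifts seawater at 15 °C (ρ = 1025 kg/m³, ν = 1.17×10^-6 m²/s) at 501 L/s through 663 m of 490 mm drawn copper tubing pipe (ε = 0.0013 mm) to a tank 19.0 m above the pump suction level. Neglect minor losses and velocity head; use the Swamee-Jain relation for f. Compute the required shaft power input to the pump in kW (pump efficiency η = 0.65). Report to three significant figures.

P_shaft ≈ 191 kW

V = 4Q/(πD²) = 2.657 m/s; Re = 1.11×10^6; ε/D = 2.65×10^-6; f = 0.01147
h_f = f(L/D)V²/2g = 5.585 m
Total head H = z + h_f = 19.0 + 5.585 = 24.58 m
P_hyd = ρgQH = 1025·9.81·0.501·24.58 = 123.8 kW
P_shaft = P_hyd/η = 123.8/0.65 = 190.5 kW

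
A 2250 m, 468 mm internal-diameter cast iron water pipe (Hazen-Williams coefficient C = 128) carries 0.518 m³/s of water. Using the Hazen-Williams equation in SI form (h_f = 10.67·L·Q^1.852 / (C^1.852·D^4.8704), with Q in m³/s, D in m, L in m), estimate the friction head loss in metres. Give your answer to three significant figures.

h_f ≈ 35.9 m

h_f = 10.67·2250·0.518^1.852 / (128^1.852·0.468^4.8704) = 35.87 m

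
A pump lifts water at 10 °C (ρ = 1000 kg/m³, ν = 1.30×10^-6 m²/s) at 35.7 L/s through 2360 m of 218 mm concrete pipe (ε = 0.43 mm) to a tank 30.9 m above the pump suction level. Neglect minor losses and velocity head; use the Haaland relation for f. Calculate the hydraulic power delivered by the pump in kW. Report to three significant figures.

V = 4Q/(πD²) = 0.9565 m/s; Re = 1.60×10^5; ε/D = 0.00197; f = 0.02436
h_f = f(L/D)V²/2g = 12.30 m
Total head H = z + h_f = 30.9 + 12.30 = 43.20 m
P_hyd = ρgQH = 1000·9.81·0.0357·43.20 = 15.13 kW

P_hyd ≈ 15.1 kW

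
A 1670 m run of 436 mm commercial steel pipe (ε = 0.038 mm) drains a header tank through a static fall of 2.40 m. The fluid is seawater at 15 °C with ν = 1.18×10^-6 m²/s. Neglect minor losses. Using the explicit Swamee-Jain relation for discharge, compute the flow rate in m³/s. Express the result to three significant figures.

Q ≈ 0.135 m³/s

Swamee-Jain (Type II): Q = -0.965·√(gD⁵h_f/L)·ln[ε/(3.7D) + √(3.17ν²L/(gD³h_f))]
√(gD⁵h_f/L) = √(9.81·0.436⁵·2.40/1670) = 0.01490
ε/(3.7D) = 2.36×10^-5; √(3.17ν²L/(gD³h_f)) = 6.15×10^-5
Q = -0.965·0.01490·ln(8.502×10^-5) = 0.1348 m³/s
Check: V = 0.903 m/s, Re = 3.34×10^5, f = 0.01509, h_f = 2.40 m ≈ 2.40 m ✓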